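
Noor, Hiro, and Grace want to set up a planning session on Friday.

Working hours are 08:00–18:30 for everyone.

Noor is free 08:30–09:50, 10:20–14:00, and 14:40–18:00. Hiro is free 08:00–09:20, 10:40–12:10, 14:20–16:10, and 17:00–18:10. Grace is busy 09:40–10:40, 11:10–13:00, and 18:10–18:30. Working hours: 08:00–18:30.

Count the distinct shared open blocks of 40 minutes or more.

Grace free within 08:00–18:30: 08:00–09:40, 10:40–11:10, 13:00–18:10.
Noor ∩ Hiro: 08:30–09:20, 10:40–12:10, 14:40–16:10, 17:00–18:00.
Noor ∩ Hiro ∩ Grace: 08:30–09:20, 10:40–11:10, 14:40–16:10, 17:00–18:00.
Windows ≥ 40 min: 08:30–09:20, 14:40–16:10, 17:00–18:00.
That's 3 windows.

3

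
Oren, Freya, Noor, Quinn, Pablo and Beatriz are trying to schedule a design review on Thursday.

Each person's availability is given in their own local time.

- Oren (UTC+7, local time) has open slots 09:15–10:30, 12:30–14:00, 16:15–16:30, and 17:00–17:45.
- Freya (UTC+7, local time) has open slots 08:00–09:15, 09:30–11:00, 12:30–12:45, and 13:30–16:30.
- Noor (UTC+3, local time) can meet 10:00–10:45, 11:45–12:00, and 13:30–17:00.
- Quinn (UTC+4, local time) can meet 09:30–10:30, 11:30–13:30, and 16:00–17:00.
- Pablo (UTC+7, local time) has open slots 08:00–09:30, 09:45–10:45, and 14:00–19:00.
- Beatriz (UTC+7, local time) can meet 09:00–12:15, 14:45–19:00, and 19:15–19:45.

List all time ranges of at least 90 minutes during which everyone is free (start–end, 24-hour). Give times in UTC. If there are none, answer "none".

Oren → UTC: 02:15–03:30, 05:30–07:00, 09:15–09:30, 10:00–10:45.
Freya → UTC: 01:00–02:15, 02:30–04:00, 05:30–05:45, 06:30–09:30.
Noor → UTC: 07:00–07:45, 08:45–09:00, 10:30–14:00.
Quinn → UTC: 05:30–06:30, 07:30–09:30, 12:00–13:00.
Pablo → UTC: 01:00–02:30, 02:45–03:45, 07:00–12:00.
Beatriz → UTC: 02:00–05:15, 07:45–12:00, 12:15–12:45.
Oren ∩ Freya: 02:30–03:30, 05:30–05:45, 06:30–07:00, 09:15–09:30.
Oren ∩ Freya ∩ Noor: (none).
Oren ∩ Freya ∩ Noor ∩ Quinn: (none).
Oren ∩ Freya ∩ Noor ∩ Quinn ∩ Pablo: (none).
Oren ∩ Freya ∩ Noor ∩ Quinn ∩ Pablo ∩ Beatriz: (none).
Windows ≥ 90 min: (none).

none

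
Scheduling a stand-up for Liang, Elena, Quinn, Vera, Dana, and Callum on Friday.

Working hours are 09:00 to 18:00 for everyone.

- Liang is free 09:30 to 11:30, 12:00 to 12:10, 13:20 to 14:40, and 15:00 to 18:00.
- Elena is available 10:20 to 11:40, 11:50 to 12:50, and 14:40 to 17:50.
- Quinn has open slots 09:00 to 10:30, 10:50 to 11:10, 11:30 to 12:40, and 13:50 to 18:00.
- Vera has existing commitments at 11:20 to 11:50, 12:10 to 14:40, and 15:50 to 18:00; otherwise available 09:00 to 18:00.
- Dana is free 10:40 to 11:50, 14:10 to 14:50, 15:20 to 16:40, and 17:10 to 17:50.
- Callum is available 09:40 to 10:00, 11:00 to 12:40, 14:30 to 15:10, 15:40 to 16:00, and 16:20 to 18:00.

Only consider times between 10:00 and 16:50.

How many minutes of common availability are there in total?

20 minutes

Vera free within 09:00–18:00: 09:00–11:20, 11:50–12:10, 14:40–15:50.
Liang ∩ Elena: 10:20–11:30, 12:00–12:10, 15:00–17:50.
Liang ∩ Elena ∩ Quinn: 10:20–10:30, 10:50–11:10, 12:00–12:10, 15:00–17:50.
Liang ∩ Elena ∩ Quinn ∩ Vera: 10:20–10:30, 10:50–11:10, 12:00–12:10, 15:00–15:50.
Liang ∩ Elena ∩ Quinn ∩ Vera ∩ Dana: 10:50–11:10, 15:20–15:50.
Liang ∩ Elena ∩ Quinn ∩ Vera ∩ Dana ∩ Callum: 11:00–11:10, 15:40–15:50.
Restricted to 10:00–16:50: 11:00–11:10, 15:40–15:50.
Total common minutes: 10 + 10 = 20.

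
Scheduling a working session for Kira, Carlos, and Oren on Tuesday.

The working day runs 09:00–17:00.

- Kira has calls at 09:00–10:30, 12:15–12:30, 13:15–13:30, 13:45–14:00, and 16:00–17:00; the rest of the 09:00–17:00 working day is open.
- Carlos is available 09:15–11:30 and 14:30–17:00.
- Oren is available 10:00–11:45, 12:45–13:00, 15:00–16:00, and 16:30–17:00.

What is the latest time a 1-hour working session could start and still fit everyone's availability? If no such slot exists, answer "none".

15:00

Kira free within 09:00–17:00: 10:30–12:15, 12:30–13:15, 13:30–13:45, 14:00–16:00.
Kira ∩ Carlos: 10:30–11:30, 14:30–16:00.
Kira ∩ Carlos ∩ Oren: 10:30–11:30, 15:00–16:00.
Windows ≥ 60 min: 10:30–11:30, 15:00–16:00.
Latest start in the last window 15:00–16:00 is 16:00 − 60 min = 15:00.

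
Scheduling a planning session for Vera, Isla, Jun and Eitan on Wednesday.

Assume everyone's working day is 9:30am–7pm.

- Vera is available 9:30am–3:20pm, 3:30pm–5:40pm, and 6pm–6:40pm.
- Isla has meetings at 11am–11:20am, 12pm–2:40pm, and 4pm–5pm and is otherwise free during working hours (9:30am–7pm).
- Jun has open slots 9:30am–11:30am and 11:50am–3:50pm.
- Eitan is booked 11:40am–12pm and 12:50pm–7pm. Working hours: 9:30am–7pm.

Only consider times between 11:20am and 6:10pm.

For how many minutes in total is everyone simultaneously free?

Isla free within 09:30–19:00: 09:30–11:00, 11:20–12:00, 14:40–16:00, 17:00–19:00.
Eitan free within 09:30–19:00: 09:30–11:40, 12:00–12:50.
Vera ∩ Isla: 09:30–11:00, 11:20–12:00, 14:40–15:20, 15:30–16:00, 17:00–17:40, 18:00–18:40.
Vera ∩ Isla ∩ Jun: 09:30–11:00, 11:20–11:30, 11:50–12:00, 14:40–15:20, 15:30–15:50.
Vera ∩ Isla ∩ Jun ∩ Eitan: 09:30–11:00, 11:20–11:30.
Restricted to 11:20–18:10: 11:20–11:30.
Total common minutes: 10.

10 minutes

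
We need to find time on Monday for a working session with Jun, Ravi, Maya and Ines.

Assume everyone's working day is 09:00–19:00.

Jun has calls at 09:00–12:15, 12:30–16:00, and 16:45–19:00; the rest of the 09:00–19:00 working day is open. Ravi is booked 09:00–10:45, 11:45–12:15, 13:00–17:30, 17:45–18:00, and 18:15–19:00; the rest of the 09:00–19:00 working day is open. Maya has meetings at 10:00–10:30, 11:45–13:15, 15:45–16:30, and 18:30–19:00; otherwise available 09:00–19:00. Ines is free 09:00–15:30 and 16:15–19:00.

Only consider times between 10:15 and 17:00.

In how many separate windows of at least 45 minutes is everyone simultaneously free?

0

Jun free within 09:00–19:00: 12:15–12:30, 16:00–16:45.
Ravi free within 09:00–19:00: 10:45–11:45, 12:15–13:00, 17:30–17:45, 18:00–18:15.
Maya free within 09:00–19:00: 09:00–10:00, 10:30–11:45, 13:15–15:45, 16:30–18:30.
Jun ∩ Ravi: 12:15–12:30.
Jun ∩ Ravi ∩ Maya: (none).
Jun ∩ Ravi ∩ Maya ∩ Ines: (none).
Restricted to 10:15–17:00: (none).
Windows ≥ 45 min: (none).
That's 0 windows.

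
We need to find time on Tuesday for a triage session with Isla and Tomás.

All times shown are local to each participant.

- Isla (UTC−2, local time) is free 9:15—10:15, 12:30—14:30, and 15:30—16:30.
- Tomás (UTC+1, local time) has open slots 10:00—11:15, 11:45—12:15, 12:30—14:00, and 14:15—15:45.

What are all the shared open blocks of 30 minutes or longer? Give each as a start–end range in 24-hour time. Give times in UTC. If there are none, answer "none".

Isla → UTC: 11:15–12:15, 14:30–16:30, 17:30–18:30.
Tomás → UTC: 09:00–10:15, 10:45–11:15, 11:30–13:00, 13:15–14:45.
Isla ∩ Tomás: 11:30–12:15, 14:30–14:45.
Windows ≥ 30 min: 11:30–12:15.

11:30–12:15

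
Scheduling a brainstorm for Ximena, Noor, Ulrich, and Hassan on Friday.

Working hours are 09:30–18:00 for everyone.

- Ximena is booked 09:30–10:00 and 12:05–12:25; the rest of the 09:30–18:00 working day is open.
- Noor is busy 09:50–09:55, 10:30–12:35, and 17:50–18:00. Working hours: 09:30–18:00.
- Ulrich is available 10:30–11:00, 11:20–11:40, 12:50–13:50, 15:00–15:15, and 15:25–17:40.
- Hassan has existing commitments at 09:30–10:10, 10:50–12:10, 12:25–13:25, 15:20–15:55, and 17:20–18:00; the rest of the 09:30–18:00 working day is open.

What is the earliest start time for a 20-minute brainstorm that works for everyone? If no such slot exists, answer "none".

Ximena free within 09:30–18:00: 10:00–12:05, 12:25–18:00.
Noor free within 09:30–18:00: 09:30–09:50, 09:55–10:30, 12:35–17:50.
Hassan free within 09:30–18:00: 10:10–10:50, 12:10–12:25, 13:25–15:20, 15:55–17:20.
Ximena ∩ Noor: 10:00–10:30, 12:35–17:50.
Ximena ∩ Noor ∩ Ulrich: 12:50–13:50, 15:00–15:15, 15:25–17:40.
Ximena ∩ Noor ∩ Ulrich ∩ Hassan: 13:25–13:50, 15:00–15:15, 15:55–17:20.
Windows ≥ 20 min: 13:25–13:50, 15:55–17:20.
Earliest such window starts at 13:25.

13:25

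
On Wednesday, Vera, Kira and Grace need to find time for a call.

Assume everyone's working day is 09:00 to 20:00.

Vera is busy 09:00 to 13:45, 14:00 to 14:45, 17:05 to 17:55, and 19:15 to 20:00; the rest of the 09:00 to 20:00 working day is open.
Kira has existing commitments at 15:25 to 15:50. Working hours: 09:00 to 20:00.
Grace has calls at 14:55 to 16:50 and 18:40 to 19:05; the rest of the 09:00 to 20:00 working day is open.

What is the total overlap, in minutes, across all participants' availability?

Vera free within 09:00–20:00: 13:45–14:00, 14:45–17:05, 17:55–19:15.
Kira free within 09:00–20:00: 09:00–15:25, 15:50–20:00.
Grace free within 09:00–20:00: 09:00–14:55, 16:50–18:40, 19:05–20:00.
Vera ∩ Kira: 13:45–14:00, 14:45–15:25, 15:50–17:05, 17:55–19:15.
Vera ∩ Kira ∩ Grace: 13:45–14:00, 14:45–14:55, 16:50–17:05, 17:55–18:40, 19:05–19:15.
Total common minutes: 15 + 10 + 15 + 45 + 10 = 95.

95 minutes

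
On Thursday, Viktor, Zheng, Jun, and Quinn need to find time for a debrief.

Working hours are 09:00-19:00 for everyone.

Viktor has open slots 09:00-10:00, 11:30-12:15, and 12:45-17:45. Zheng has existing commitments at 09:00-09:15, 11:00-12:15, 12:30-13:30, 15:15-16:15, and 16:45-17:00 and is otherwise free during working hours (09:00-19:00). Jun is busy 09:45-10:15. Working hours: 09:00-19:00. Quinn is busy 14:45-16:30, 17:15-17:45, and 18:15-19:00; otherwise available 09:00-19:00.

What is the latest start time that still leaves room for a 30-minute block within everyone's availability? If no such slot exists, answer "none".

14:15

Zheng free within 09:00–19:00: 09:15–11:00, 12:15–12:30, 13:30–15:15, 16:15–16:45, 17:00–19:00.
Jun free within 09:00–19:00: 09:00–09:45, 10:15–19:00.
Quinn free within 09:00–19:00: 09:00–14:45, 16:30–17:15, 17:45–18:15.
Viktor ∩ Zheng: 09:15–10:00, 13:30–15:15, 16:15–16:45, 17:00–17:45.
Viktor ∩ Zheng ∩ Jun: 09:15–09:45, 13:30–15:15, 16:15–16:45, 17:00–17:45.
Viktor ∩ Zheng ∩ Jun ∩ Quinn: 09:15–09:45, 13:30–14:45, 16:30–16:45, 17:00–17:15.
Windows ≥ 30 min: 09:15–09:45, 13:30–14:45.
Latest start in the last window 13:30–14:45 is 14:45 − 30 min = 14:15.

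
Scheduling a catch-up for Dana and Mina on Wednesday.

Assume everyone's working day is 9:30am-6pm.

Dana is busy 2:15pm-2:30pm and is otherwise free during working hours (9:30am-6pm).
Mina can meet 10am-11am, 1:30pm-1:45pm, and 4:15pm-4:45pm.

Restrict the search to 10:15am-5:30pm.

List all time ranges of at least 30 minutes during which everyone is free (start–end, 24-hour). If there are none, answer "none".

10:15–11:00, 16:15–16:45

Dana free within 09:30–18:00: 09:30–14:15, 14:30–18:00.
Dana ∩ Mina: 10:00–11:00, 13:30–13:45, 16:15–16:45.
Restricted to 10:15–17:30: 10:15–11:00, 13:30–13:45, 16:15–16:45.
Windows ≥ 30 min: 10:15–11:00, 16:15–16:45.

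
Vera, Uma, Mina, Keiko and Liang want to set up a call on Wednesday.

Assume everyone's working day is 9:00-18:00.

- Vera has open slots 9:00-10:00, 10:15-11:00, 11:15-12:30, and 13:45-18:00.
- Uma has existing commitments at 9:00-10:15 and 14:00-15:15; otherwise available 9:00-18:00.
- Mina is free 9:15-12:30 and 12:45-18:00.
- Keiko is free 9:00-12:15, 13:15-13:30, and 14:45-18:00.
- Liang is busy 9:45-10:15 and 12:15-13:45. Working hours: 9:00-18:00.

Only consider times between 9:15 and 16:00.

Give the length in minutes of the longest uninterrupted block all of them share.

Uma free within 09:00–18:00: 10:15–14:00, 15:15–18:00.
Liang free within 09:00–18:00: 09:00–09:45, 10:15–12:15, 13:45–18:00.
Vera ∩ Uma: 10:15–11:00, 11:15–12:30, 13:45–14:00, 15:15–18:00.
Vera ∩ Uma ∩ Mina: 10:15–11:00, 11:15–12:30, 13:45–14:00, 15:15–18:00.
Vera ∩ Uma ∩ Mina ∩ Keiko: 10:15–11:00, 11:15–12:15, 15:15–18:00.
Vera ∩ Uma ∩ Mina ∩ Keiko ∩ Liang: 10:15–11:00, 11:15–12:15, 15:15–18:00.
Restricted to 09:15–16:00: 10:15–11:00, 11:15–12:15, 15:15–16:00.
Common window lengths: 45, 60, 45 min; longest is 60.

60 minutes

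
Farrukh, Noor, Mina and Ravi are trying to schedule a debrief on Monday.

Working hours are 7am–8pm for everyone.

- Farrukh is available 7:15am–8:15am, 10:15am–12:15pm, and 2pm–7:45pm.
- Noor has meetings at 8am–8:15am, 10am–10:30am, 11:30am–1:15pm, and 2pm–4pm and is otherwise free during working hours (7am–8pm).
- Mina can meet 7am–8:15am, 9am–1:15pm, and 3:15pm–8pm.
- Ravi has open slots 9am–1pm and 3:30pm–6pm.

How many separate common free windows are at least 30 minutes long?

Noor free within 07:00–20:00: 07:00–08:00, 08:15–10:00, 10:30–11:30, 13:15–14:00, 16:00–20:00.
Farrukh ∩ Noor: 07:15–08:00, 10:30–11:30, 16:00–19:45.
Farrukh ∩ Noor ∩ Mina: 07:15–08:00, 10:30–11:30, 16:00–19:45.
Farrukh ∩ Noor ∩ Mina ∩ Ravi: 10:30–11:30, 16:00–18:00.
Windows ≥ 30 min: 10:30–11:30, 16:00–18:00.
That's 2 windows.

2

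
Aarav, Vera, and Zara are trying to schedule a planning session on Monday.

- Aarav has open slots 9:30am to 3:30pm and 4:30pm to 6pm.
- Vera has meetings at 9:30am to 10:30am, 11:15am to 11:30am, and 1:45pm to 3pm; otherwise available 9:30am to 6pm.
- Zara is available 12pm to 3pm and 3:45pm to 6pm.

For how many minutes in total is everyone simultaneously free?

195 minutes

Vera free within 09:30–18:00: 10:30–11:15, 11:30–13:45, 15:00–18:00.
Aarav ∩ Vera: 10:30–11:15, 11:30–13:45, 15:00–15:30, 16:30–18:00.
Aarav ∩ Vera ∩ Zara: 12:00–13:45, 16:30–18:00.
Total common minutes: 105 + 90 = 195.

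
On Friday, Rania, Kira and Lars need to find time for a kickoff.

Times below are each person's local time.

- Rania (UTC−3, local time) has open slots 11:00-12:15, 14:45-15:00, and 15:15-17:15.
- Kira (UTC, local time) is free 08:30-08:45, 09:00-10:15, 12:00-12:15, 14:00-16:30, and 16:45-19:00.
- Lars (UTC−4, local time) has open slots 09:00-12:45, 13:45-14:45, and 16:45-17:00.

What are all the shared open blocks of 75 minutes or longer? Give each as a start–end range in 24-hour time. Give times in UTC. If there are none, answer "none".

14:00–15:15

Rania → UTC: 14:00–15:15, 17:45–18:00, 18:15–20:15.
Kira → UTC: 08:30–08:45, 09:00–10:15, 12:00–12:15, 14:00–16:30, 16:45–19:00.
Lars → UTC: 13:00–16:45, 17:45–18:45, 20:45–21:00.
Rania ∩ Kira: 14:00–15:15, 17:45–18:00, 18:15–19:00.
Rania ∩ Kira ∩ Lars: 14:00–15:15, 17:45–18:00, 18:15–18:45.
Windows ≥ 75 min: 14:00–15:15.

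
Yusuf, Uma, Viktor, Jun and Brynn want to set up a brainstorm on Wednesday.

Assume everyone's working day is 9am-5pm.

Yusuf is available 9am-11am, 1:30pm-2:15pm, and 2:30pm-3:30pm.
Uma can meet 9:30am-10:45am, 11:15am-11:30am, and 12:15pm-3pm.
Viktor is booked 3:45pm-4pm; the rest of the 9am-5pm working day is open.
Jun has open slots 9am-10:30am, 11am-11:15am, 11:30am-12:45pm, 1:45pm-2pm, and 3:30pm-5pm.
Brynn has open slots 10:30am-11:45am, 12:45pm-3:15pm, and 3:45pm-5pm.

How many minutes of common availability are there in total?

15 minutes

Viktor free within 09:00–17:00: 09:00–15:45, 16:00–17:00.
Yusuf ∩ Uma: 09:30–10:45, 13:30–14:15, 14:30–15:00.
Yusuf ∩ Uma ∩ Viktor: 09:30–10:45, 13:30–14:15, 14:30–15:00.
Yusuf ∩ Uma ∩ Viktor ∩ Jun: 09:30–10:30, 13:45–14:00.
Yusuf ∩ Uma ∩ Viktor ∩ Jun ∩ Brynn: 13:45–14:00.
Total common minutes: 15.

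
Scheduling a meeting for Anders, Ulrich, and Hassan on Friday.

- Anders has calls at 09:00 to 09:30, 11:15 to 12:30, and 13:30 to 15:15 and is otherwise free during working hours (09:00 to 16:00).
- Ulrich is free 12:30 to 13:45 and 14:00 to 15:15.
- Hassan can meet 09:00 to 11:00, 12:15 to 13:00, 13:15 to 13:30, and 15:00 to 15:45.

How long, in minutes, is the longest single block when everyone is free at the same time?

30 minutes

Anders free within 09:00–16:00: 09:30–11:15, 12:30–13:30, 15:15–16:00.
Anders ∩ Ulrich: 12:30–13:30.
Anders ∩ Ulrich ∩ Hassan: 12:30–13:00, 13:15–13:30.
Common window lengths: 30, 15 min; longest is 30.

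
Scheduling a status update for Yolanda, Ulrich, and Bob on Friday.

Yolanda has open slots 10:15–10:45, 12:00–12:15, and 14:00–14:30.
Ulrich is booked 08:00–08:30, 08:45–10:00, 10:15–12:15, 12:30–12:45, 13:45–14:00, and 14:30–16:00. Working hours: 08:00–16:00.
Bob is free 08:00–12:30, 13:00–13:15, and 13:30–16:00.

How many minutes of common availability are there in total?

30 minutes

Ulrich free within 08:00–16:00: 08:30–08:45, 10:00–10:15, 12:15–12:30, 12:45–13:45, 14:00–14:30.
Yolanda ∩ Ulrich: 14:00–14:30.
Yolanda ∩ Ulrich ∩ Bob: 14:00–14:30.
Total common minutes: 30.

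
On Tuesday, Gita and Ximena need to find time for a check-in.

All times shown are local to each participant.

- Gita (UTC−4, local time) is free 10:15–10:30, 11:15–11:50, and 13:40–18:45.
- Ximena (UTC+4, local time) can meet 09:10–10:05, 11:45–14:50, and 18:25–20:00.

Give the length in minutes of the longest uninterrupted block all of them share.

35 minutes

Gita → UTC: 14:15–14:30, 15:15–15:50, 17:40–22:45.
Ximena → UTC: 05:10–06:05, 07:45–10:50, 14:25–16:00.
Gita ∩ Ximena: 14:25–14:30, 15:15–15:50.
Common window lengths: 5, 35 min; longest is 35.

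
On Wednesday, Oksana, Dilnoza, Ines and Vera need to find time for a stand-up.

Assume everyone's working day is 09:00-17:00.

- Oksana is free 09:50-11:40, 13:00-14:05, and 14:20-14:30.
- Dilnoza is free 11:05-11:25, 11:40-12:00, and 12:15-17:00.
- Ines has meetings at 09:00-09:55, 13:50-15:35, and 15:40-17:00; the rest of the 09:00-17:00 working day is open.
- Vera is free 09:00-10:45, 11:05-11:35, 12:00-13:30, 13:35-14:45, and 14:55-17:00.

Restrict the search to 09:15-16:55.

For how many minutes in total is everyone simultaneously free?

65 minutes

Ines free within 09:00–17:00: 09:55–13:50, 15:35–15:40.
Oksana ∩ Dilnoza: 11:05–11:25, 13:00–14:05, 14:20–14:30.
Oksana ∩ Dilnoza ∩ Ines: 11:05–11:25, 13:00–13:50.
Oksana ∩ Dilnoza ∩ Ines ∩ Vera: 11:05–11:25, 13:00–13:30, 13:35–13:50.
Restricted to 09:15–16:55: 11:05–11:25, 13:00–13:30, 13:35–13:50.
Total common minutes: 20 + 30 + 15 = 65.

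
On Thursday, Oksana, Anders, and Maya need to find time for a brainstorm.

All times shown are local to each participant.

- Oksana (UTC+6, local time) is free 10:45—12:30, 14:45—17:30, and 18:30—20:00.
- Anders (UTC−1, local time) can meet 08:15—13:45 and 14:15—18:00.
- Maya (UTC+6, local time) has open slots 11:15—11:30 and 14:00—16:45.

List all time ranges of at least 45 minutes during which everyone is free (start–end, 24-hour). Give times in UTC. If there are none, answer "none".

09:15–10:45

Oksana → UTC: 04:45–06:30, 08:45–11:30, 12:30–14:00.
Anders → UTC: 09:15–14:45, 15:15–19:00.
Maya → UTC: 05:15–05:30, 08:00–10:45.
Oksana ∩ Anders: 09:15–11:30, 12:30–14:00.
Oksana ∩ Anders ∩ Maya: 09:15–10:45.
Windows ≥ 45 min: 09:15–10:45.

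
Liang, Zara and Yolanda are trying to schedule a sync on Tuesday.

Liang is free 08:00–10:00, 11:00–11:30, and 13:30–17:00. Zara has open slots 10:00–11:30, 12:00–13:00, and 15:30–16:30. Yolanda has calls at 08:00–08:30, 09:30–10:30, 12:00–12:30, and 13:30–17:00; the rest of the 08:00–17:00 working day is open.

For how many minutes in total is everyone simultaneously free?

30 minutes

Yolanda free within 08:00–17:00: 08:30–09:30, 10:30–12:00, 12:30–13:30.
Liang ∩ Zara: 11:00–11:30, 15:30–16:30.
Liang ∩ Zara ∩ Yolanda: 11:00–11:30.
Total common minutes: 30.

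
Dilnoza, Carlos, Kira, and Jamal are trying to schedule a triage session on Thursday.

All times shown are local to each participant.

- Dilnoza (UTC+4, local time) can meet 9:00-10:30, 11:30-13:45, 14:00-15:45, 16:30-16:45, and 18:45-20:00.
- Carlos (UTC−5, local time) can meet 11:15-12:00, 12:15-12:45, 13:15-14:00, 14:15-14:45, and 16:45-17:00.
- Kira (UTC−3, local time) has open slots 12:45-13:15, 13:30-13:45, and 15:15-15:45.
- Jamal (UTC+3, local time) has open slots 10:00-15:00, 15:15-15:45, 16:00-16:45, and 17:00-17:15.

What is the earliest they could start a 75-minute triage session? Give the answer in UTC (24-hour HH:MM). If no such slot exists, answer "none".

Dilnoza → UTC: 05:00–06:30, 07:30–09:45, 10:00–11:45, 12:30–12:45, 14:45–16:00.
Carlos → UTC: 16:15–17:00, 17:15–17:45, 18:15–19:00, 19:15–19:45, 21:45–22:00.
Kira → UTC: 15:45–16:15, 16:30–16:45, 18:15–18:45.
Jamal → UTC: 07:00–12:00, 12:15–12:45, 13:00–13:45, 14:00–14:15.
Dilnoza ∩ Carlos: (none).
Dilnoza ∩ Carlos ∩ Kira: (none).
Dilnoza ∩ Carlos ∩ Kira ∩ Jamal: (none).
Windows ≥ 75 min: (none).

none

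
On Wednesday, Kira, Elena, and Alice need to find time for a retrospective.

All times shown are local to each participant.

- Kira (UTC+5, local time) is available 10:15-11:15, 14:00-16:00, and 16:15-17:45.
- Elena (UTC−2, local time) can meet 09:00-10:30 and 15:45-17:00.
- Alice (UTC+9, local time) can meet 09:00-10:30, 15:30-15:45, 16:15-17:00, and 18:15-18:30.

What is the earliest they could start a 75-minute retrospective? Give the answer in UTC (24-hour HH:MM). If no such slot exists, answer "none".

none

Kira → UTC: 05:15–06:15, 09:00–11:00, 11:15–12:45.
Elena → UTC: 11:00–12:30, 17:45–19:00.
Alice → UTC: 00:00–01:30, 06:30–06:45, 07:15–08:00, 09:15–09:30.
Kira ∩ Elena: 11:15–12:30.
Kira ∩ Elena ∩ Alice: (none).
Windows ≥ 75 min: (none).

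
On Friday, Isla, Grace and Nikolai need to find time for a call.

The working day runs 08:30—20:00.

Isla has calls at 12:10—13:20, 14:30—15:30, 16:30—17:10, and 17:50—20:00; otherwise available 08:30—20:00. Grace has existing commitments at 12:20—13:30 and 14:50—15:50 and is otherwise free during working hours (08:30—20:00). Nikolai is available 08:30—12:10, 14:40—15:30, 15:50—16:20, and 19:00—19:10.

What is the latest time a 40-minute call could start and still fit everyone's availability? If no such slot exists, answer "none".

Isla free within 08:30–20:00: 08:30–12:10, 13:20–14:30, 15:30–16:30, 17:10–17:50.
Grace free within 08:30–20:00: 08:30–12:20, 13:30–14:50, 15:50–20:00.
Isla ∩ Grace: 08:30–12:10, 13:30–14:30, 15:50–16:30, 17:10–17:50.
Isla ∩ Grace ∩ Nikolai: 08:30–12:10, 15:50–16:20.
Windows ≥ 40 min: 08:30–12:10.
Latest start in the last window 08:30–12:10 is 12:10 − 40 min = 11:30.

11:30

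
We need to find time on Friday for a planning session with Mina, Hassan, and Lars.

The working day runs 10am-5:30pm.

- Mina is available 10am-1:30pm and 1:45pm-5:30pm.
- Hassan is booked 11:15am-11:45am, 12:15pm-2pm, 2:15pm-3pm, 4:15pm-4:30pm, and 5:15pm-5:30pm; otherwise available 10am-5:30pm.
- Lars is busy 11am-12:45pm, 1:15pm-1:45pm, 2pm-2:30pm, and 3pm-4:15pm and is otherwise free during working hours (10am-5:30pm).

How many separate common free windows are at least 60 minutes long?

1

Hassan free within 10:00–17:30: 10:00–11:15, 11:45–12:15, 14:00–14:15, 15:00–16:15, 16:30–17:15.
Lars free within 10:00–17:30: 10:00–11:00, 12:45–13:15, 13:45–14:00, 14:30–15:00, 16:15–17:30.
Mina ∩ Hassan: 10:00–11:15, 11:45–12:15, 14:00–14:15, 15:00–16:15, 16:30–17:15.
Mina ∩ Hassan ∩ Lars: 10:00–11:00, 16:30–17:15.
Windows ≥ 60 min: 10:00–11:00.
That's 1 window.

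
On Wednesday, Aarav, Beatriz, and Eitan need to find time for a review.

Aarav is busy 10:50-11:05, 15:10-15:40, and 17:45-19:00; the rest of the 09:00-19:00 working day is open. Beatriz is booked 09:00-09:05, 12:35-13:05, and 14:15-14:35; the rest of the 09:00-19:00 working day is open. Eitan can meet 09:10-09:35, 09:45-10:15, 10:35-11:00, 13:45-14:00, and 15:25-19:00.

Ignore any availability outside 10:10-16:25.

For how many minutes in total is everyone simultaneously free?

Aarav free within 09:00–19:00: 09:00–10:50, 11:05–15:10, 15:40–17:45.
Beatriz free within 09:00–19:00: 09:05–12:35, 13:05–14:15, 14:35–19:00.
Aarav ∩ Beatriz: 09:05–10:50, 11:05–12:35, 13:05–14:15, 14:35–15:10, 15:40–17:45.
Aarav ∩ Beatriz ∩ Eitan: 09:10–09:35, 09:45–10:15, 10:35–10:50, 13:45–14:00, 15:40–17:45.
Restricted to 10:10–16:25: 10:10–10:15, 10:35–10:50, 13:45–14:00, 15:40–16:25.
Total common minutes: 5 + 15 + 15 + 45 = 80.

80 minutes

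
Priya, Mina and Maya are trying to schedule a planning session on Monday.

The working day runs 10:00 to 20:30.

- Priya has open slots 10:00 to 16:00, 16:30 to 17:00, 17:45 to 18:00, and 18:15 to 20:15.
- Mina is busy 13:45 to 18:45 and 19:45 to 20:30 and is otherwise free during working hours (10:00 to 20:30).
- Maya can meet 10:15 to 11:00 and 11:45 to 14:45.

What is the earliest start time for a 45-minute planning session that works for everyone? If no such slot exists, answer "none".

Mina free within 10:00–20:30: 10:00–13:45, 18:45–19:45.
Priya ∩ Mina: 10:00–13:45, 18:45–19:45.
Priya ∩ Mina ∩ Maya: 10:15–11:00, 11:45–13:45.
Windows ≥ 45 min: 10:15–11:00, 11:45–13:45.
Earliest such window starts at 10:15.

10:15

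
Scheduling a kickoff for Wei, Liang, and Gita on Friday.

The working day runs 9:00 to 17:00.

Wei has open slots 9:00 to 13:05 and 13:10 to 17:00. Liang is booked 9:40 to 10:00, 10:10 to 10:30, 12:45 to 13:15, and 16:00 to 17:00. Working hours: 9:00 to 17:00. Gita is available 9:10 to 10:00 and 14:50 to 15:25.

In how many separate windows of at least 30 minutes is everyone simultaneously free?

2

Liang free within 09:00–17:00: 09:00–09:40, 10:00–10:10, 10:30–12:45, 13:15–16:00.
Wei ∩ Liang: 09:00–09:40, 10:00–10:10, 10:30–12:45, 13:15–16:00.
Wei ∩ Liang ∩ Gita: 09:10–09:40, 14:50–15:25.
Windows ≥ 30 min: 09:10–09:40, 14:50–15:25.
That's 2 windows.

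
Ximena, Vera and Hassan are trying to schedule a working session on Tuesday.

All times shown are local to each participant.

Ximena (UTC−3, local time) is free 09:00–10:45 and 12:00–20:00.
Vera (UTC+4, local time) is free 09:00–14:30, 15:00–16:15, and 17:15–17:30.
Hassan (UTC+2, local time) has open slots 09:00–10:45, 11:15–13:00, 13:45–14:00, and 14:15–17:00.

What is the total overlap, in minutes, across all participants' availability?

Ximena → UTC: 12:00–13:45, 15:00–23:00.
Vera → UTC: 05:00–10:30, 11:00–12:15, 13:15–13:30.
Hassan → UTC: 07:00–08:45, 09:15–11:00, 11:45–12:00, 12:15–15:00.
Ximena ∩ Vera: 12:00–12:15, 13:15–13:30.
Ximena ∩ Vera ∩ Hassan: 13:15–13:30.
Total common minutes: 15.

15 minutes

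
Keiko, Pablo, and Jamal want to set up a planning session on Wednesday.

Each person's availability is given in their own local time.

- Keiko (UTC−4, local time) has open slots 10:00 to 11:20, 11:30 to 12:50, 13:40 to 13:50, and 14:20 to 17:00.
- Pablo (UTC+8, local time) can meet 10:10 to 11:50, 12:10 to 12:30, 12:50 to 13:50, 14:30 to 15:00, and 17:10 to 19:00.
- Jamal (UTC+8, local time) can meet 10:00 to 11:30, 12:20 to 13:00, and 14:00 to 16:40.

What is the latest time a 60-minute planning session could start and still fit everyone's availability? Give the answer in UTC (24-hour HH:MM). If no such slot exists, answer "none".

none

Keiko → UTC: 14:00–15:20, 15:30–16:50, 17:40–17:50, 18:20–21:00.
Pablo → UTC: 02:10–03:50, 04:10–04:30, 04:50–05:50, 06:30–07:00, 09:10–11:00.
Jamal → UTC: 02:00–03:30, 04:20–05:00, 06:00–08:40.
Keiko ∩ Pablo: (none).
Keiko ∩ Pablo ∩ Jamal: (none).
Windows ≥ 60 min: (none).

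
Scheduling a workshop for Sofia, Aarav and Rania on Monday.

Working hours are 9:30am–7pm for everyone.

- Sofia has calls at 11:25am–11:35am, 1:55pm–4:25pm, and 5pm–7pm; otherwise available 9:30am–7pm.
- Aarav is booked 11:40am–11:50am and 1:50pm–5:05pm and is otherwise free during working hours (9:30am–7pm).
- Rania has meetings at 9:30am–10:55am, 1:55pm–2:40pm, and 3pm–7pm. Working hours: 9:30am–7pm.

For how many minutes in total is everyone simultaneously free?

155 minutes

Sofia free within 09:30–19:00: 09:30–11:25, 11:35–13:55, 16:25–17:00.
Aarav free within 09:30–19:00: 09:30–11:40, 11:50–13:50, 17:05–19:00.
Rania free within 09:30–19:00: 10:55–13:55, 14:40–15:00.
Sofia ∩ Aarav: 09:30–11:25, 11:35–11:40, 11:50–13:50.
Sofia ∩ Aarav ∩ Rania: 10:55–11:25, 11:35–11:40, 11:50–13:50.
Total common minutes: 30 + 5 + 120 = 155.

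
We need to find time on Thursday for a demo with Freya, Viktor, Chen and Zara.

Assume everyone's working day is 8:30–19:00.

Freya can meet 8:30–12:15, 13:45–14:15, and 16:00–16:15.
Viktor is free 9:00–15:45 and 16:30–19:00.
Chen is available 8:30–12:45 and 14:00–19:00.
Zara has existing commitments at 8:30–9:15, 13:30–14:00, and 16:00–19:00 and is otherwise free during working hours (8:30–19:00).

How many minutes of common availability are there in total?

195 minutes

Zara free within 08:30–19:00: 09:15–13:30, 14:00–16:00.
Freya ∩ Viktor: 09:00–12:15, 13:45–14:15.
Freya ∩ Viktor ∩ Chen: 09:00–12:15, 14:00–14:15.
Freya ∩ Viktor ∩ Chen ∩ Zara: 09:15–12:15, 14:00–14:15.
Total common minutes: 180 + 15 = 195.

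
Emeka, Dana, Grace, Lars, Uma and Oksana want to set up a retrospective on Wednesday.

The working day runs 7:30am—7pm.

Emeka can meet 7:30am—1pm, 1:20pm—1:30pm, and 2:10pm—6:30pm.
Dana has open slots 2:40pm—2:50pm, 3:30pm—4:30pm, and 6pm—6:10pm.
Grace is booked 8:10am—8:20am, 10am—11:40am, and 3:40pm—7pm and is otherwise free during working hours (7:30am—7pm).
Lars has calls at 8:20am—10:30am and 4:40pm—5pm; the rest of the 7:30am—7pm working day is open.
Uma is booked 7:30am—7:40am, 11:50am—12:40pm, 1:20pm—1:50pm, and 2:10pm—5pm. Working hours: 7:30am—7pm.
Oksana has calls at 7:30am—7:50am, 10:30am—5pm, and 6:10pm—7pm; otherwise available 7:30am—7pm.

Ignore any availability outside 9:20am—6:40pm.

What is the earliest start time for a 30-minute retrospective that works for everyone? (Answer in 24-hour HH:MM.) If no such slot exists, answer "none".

none

Grace free within 07:30–19:00: 07:30–08:10, 08:20–10:00, 11:40–15:40.
Lars free within 07:30–19:00: 07:30–08:20, 10:30–16:40, 17:00–19:00.
Uma free within 07:30–19:00: 07:40–11:50, 12:40–13:20, 13:50–14:10, 17:00–19:00.
Oksana free within 07:30–19:00: 07:50–10:30, 17:00–18:10.
Emeka ∩ Dana: 14:40–14:50, 15:30–16:30, 18:00–18:10.
Emeka ∩ Dana ∩ Grace: 14:40–14:50, 15:30–15:40.
Emeka ∩ Dana ∩ Grace ∩ Lars: 14:40–14:50, 15:30–15:40.
Emeka ∩ Dana ∩ Grace ∩ Lars ∩ Uma: (none).
Emeka ∩ Dana ∩ Grace ∩ Lars ∩ Uma ∩ Oksana: (none).
Restricted to 09:20–18:40: (none).
Windows ≥ 30 min: (none).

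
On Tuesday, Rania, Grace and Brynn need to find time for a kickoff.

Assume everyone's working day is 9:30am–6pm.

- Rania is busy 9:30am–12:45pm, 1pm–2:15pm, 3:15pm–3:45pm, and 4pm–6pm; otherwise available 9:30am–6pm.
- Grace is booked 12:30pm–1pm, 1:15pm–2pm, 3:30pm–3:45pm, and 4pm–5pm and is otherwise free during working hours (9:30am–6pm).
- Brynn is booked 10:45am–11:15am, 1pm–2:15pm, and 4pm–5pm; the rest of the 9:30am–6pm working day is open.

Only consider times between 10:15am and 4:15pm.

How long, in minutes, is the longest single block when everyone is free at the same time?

Rania free within 09:30–18:00: 12:45–13:00, 14:15–15:15, 15:45–16:00.
Grace free within 09:30–18:00: 09:30–12:30, 13:00–13:15, 14:00–15:30, 15:45–16:00, 17:00–18:00.
Brynn free within 09:30–18:00: 09:30–10:45, 11:15–13:00, 14:15–16:00, 17:00–18:00.
Rania ∩ Grace: 14:15–15:15, 15:45–16:00.
Rania ∩ Grace ∩ Brynn: 14:15–15:15, 15:45–16:00.
Restricted to 10:15–16:15: 14:15–15:15, 15:45–16:00.
Common window lengths: 60, 15 min; longest is 60.

60 minutes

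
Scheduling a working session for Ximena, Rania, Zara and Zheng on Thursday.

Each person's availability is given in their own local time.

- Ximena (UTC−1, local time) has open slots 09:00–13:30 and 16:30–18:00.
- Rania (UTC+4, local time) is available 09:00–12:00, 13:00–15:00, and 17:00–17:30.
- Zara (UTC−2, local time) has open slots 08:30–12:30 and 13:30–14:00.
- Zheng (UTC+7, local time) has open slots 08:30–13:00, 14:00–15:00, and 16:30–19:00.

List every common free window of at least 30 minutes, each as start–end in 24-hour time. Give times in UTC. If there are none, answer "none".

10:30–11:00

Ximena → UTC: 10:00–14:30, 17:30–19:00.
Rania → UTC: 05:00–08:00, 09:00–11:00, 13:00–13:30.
Zara → UTC: 10:30–14:30, 15:30–16:00.
Zheng → UTC: 01:30–06:00, 07:00–08:00, 09:30–12:00.
Ximena ∩ Rania: 10:00–11:00, 13:00–13:30.
Ximena ∩ Rania ∩ Zara: 10:30–11:00, 13:00–13:30.
Ximena ∩ Rania ∩ Zara ∩ Zheng: 10:30–11:00.
Windows ≥ 30 min: 10:30–11:00.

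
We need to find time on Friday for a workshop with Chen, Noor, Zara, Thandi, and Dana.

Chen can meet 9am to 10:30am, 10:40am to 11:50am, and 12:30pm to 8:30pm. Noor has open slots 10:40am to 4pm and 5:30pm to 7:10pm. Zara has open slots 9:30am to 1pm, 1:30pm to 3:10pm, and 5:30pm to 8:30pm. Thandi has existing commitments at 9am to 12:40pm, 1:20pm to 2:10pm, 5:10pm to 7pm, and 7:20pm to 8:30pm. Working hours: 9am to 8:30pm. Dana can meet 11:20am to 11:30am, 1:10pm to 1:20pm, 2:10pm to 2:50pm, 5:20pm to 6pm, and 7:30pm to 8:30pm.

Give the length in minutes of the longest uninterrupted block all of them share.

40 minutes

Thandi free within 09:00–20:30: 12:40–13:20, 14:10–17:10, 19:00–19:20.
Chen ∩ Noor: 10:40–11:50, 12:30–16:00, 17:30–19:10.
Chen ∩ Noor ∩ Zara: 10:40–11:50, 12:30–13:00, 13:30–15:10, 17:30–19:10.
Chen ∩ Noor ∩ Zara ∩ Thandi: 12:40–13:00, 14:10–15:10, 19:00–19:10.
Chen ∩ Noor ∩ Zara ∩ Thandi ∩ Dana: 14:10–14:50.
Single common window of 40 minutes.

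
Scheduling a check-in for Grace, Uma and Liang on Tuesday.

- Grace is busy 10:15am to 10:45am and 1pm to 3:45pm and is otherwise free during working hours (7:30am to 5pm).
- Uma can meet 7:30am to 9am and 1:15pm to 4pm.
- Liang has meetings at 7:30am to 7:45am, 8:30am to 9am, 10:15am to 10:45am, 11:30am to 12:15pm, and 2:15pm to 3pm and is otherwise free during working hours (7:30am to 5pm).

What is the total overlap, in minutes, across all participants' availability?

Grace free within 07:30–17:00: 07:30–10:15, 10:45–13:00, 15:45–17:00.
Liang free within 07:30–17:00: 07:45–08:30, 09:00–10:15, 10:45–11:30, 12:15–14:15, 15:00–17:00.
Grace ∩ Uma: 07:30–09:00, 15:45–16:00.
Grace ∩ Uma ∩ Liang: 07:45–08:30, 15:45–16:00.
Total common minutes: 45 + 15 = 60.

60 minutes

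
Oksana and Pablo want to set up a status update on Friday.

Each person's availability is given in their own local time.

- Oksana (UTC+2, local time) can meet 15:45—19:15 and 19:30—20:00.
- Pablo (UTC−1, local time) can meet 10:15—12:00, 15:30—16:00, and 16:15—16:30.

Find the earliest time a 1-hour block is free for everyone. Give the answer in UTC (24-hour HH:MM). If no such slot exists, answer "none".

none

Oksana → UTC: 13:45–17:15, 17:30–18:00.
Pablo → UTC: 11:15–13:00, 16:30–17:00, 17:15–17:30.
Oksana ∩ Pablo: 16:30–17:00.
Windows ≥ 60 min: (none).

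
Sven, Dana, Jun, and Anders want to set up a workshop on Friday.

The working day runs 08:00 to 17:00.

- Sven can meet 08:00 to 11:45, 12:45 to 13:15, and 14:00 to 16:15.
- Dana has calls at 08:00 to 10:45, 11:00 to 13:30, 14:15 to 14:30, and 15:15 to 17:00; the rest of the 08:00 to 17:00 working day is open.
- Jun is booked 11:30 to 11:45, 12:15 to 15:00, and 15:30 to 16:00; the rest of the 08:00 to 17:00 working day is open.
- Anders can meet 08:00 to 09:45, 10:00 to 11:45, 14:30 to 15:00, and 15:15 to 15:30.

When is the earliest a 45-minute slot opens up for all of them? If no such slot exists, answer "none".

none

Dana free within 08:00–17:00: 10:45–11:00, 13:30–14:15, 14:30–15:15.
Jun free within 08:00–17:00: 08:00–11:30, 11:45–12:15, 15:00–15:30, 16:00–17:00.
Sven ∩ Dana: 10:45–11:00, 14:00–14:15, 14:30–15:15.
Sven ∩ Dana ∩ Jun: 10:45–11:00, 15:00–15:15.
Sven ∩ Dana ∩ Jun ∩ Anders: 10:45–11:00.
Windows ≥ 45 min: (none).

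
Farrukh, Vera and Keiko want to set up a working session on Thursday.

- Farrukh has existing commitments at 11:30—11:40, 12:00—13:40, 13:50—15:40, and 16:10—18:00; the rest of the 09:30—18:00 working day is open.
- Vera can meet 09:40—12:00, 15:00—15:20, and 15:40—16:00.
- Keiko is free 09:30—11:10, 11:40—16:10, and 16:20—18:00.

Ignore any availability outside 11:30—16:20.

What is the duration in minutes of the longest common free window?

Farrukh free within 09:30–18:00: 09:30–11:30, 11:40–12:00, 13:40–13:50, 15:40–16:10.
Farrukh ∩ Vera: 09:40–11:30, 11:40–12:00, 15:40–16:00.
Farrukh ∩ Vera ∩ Keiko: 09:40–11:10, 11:40–12:00, 15:40–16:00.
Restricted to 11:30–16:20: 11:40–12:00, 15:40–16:00.
Common window lengths: 20, 20 min; longest is 20.

20 minutes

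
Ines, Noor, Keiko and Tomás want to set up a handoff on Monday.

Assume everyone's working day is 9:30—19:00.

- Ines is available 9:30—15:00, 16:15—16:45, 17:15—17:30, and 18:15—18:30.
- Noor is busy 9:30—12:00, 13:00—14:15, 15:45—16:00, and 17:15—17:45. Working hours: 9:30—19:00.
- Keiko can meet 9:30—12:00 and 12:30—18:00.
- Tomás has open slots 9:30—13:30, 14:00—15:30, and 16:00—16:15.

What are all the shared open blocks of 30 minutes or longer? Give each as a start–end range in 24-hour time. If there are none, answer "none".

12:30–13:00, 14:15–15:00

Noor free within 09:30–19:00: 12:00–13:00, 14:15–15:45, 16:00–17:15, 17:45–19:00.
Ines ∩ Noor: 12:00–13:00, 14:15–15:00, 16:15–16:45, 18:15–18:30.
Ines ∩ Noor ∩ Keiko: 12:30–13:00, 14:15–15:00, 16:15–16:45.
Ines ∩ Noor ∩ Keiko ∩ Tomás: 12:30–13:00, 14:15–15:00.
Windows ≥ 30 min: 12:30–13:00, 14:15–15:00.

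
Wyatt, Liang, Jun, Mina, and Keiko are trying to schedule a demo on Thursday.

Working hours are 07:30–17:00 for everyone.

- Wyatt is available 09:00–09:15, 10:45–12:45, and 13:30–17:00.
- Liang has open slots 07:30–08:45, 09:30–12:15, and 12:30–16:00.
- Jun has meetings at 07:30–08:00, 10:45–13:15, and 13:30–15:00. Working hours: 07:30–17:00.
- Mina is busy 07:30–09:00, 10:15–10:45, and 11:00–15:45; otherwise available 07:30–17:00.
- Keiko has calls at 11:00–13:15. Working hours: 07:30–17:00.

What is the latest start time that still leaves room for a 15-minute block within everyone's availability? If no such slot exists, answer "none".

15:45

Jun free within 07:30–17:00: 08:00–10:45, 13:15–13:30, 15:00–17:00.
Mina free within 07:30–17:00: 09:00–10:15, 10:45–11:00, 15:45–17:00.
Keiko free within 07:30–17:00: 07:30–11:00, 13:15–17:00.
Wyatt ∩ Liang: 10:45–12:15, 12:30–12:45, 13:30–16:00.
Wyatt ∩ Liang ∩ Jun: 15:00–16:00.
Wyatt ∩ Liang ∩ Jun ∩ Mina: 15:45–16:00.
Wyatt ∩ Liang ∩ Jun ∩ Mina ∩ Keiko: 15:45–16:00.
Windows ≥ 15 min: 15:45–16:00.
Latest start in the last window 15:45–16:00 is 16:00 − 15 min = 15:45.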